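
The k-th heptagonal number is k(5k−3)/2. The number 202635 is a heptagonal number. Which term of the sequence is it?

Set n(5n−3)/2 = 202635, giving 5n² − 3n − 405270 = 0.
The discriminant is 9 + 40·202635 = 8105409, and √8105409 = 2847.
So n = (3 + 2847) / 10 = 2850/10 = 285.

285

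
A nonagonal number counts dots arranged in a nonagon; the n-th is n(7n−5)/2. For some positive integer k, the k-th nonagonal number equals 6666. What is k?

44

Set n(7n−5)/2 = 6666, giving 7n² − 5n − 13332 = 0.
The discriminant is 25 + 56·6666 = 373321, and √373321 = 611.
So n = (5 + 611) / 14 = 616/14 = 44.
Check: 44·(7·44 − 5)/2 = 6666. ✓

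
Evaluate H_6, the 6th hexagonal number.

6·(2·6 − 1) = 6·11 = 66.

66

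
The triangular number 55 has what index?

10

Set n(n+1)/2 = 55, giving n² + n − 110 = 0.
So n = (-1 + 21) / 2 = 20/2 = 10.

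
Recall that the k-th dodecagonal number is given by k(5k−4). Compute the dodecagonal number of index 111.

111·(5·111 − 4) = 111·551 = 61161.

61161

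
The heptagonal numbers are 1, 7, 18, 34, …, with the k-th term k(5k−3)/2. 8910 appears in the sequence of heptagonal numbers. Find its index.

Set n(5n−3)/2 = 8910, giving 5n² − 3n − 17820 = 0.
The discriminant is 9 + 40·8910 = 356409, and √356409 = 597.
So n = (3 + 597) / 10 = 600/10 = 60.

60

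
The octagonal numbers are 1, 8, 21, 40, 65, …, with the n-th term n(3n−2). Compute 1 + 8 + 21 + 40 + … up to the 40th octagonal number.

64780

Σ i(3i−2) = 3Σi² − 2Σi over i = 1..40.
Σi = 820 and Σi² = 22140.
3·22140 − 2·820 = 64780.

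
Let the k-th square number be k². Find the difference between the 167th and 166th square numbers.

333

n² − (n−1)² = 2n − 1, so 167² − 166² = 2·167 − 1 = 333.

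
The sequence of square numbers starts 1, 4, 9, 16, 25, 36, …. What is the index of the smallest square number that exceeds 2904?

54

Solve n² > 2904 for integer n.
The largest n with value ≤ 2904 is 53 (since 2809 ≤ 2904 < 2916), so the first above is n = 54, value 2916.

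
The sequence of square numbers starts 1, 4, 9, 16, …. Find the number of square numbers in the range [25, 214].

10

The n-th square number is n².
Smallest index with value ≥ 25: n = 5 (giving 25).
Largest index with value ≤ 214: n = 14 (giving 196).
Indices 5 through 14: 10 terms.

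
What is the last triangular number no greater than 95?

91

Solve n(n+1)/2 ≤ 95 for integer n.
n = 13 gives 91 ≤ 95, while n = 14 gives 105 > 95; so the answer is 91.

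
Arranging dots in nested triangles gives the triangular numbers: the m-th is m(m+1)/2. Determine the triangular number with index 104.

5460

104·105/2 = 10920/2 = 5460.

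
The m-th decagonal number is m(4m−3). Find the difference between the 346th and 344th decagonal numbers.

346·(4·346 − 3) = 477826 and 344·(4·344 − 3) = 472312.
Difference: 477826 − 472312 = 5514.

5514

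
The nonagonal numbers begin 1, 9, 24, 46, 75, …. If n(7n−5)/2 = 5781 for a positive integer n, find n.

41

Set n(7n−5)/2 = 5781, giving 7n² − 5n − 11562 = 0.
The discriminant is 25 + 56·5781 = 323761, and √323761 = 569.
So n = (5 + 569) / 14 = 574/14 = 41.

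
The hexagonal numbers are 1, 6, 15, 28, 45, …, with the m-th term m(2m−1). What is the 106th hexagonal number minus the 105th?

Consecutive hexagonal numbers differ by 4n − 3: here 4·106 − 3 = 421.

421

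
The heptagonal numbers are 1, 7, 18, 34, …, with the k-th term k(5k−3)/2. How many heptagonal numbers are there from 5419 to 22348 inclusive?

48

The n-th heptagonal number is n(5n−3)/2.
Smallest index with value ≥ 5419: n = 47 (giving 5452).
Largest index with value ≤ 22348: n = 94 (giving 21949).
Indices 47 through 94: 48 terms.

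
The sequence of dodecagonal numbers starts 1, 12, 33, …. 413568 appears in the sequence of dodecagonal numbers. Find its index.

288

Set n(5n−4) = 413568, giving 5n² − 4n − 413568 = 0.
The discriminant is 16 + 20·413568 = 8271376, and √8271376 = 2876.
So n = (4 + 2876) / 10 = 2880/10 = 288.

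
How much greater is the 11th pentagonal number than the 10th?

Consecutive pentagonal numbers differ by 3n − 2: here 3·11 − 2 = 31.

31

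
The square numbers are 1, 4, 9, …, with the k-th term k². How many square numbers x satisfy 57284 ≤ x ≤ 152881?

152

The n-th square number is n².
Smallest index with value ≥ 57284: n = 240 (giving 57600).
Largest index with value ≤ 152881: n = 391 (giving 152881).
Indices 240 through 391: 152 terms.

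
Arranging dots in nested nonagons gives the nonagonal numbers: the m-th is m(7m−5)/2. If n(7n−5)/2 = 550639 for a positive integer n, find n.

Set n(7n−5)/2 = 550639, giving 7n² − 5n − 1101278 = 0.
The discriminant is 25 + 56·550639 = 30835809, and √30835809 = 5553.
So n = (5 + 5553) / 14 = 5558/14 = 397.

397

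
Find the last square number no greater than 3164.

3136

Solve n² ≤ 3164 for integer n.
n = 56 gives 3136 ≤ 3164, while n = 57 gives 3249 > 3164; so the answer is 3136.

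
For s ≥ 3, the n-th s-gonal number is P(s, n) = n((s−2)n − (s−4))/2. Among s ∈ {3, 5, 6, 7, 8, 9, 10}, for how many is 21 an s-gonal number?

2

s = 3: P(3, 6) = 21. ✓
s = 5: P(5, 3) = 12 and P(5, 4) = 22; 21 is not s-gonal.
s = 6: P(6, 3) = 15 and P(6, 4) = 28; 21 is not s-gonal.
s = 7: P(7, 3) = 18 and P(7, 4) = 34; 21 is not s-gonal.
s = 8: P(8, 3) = 21. ✓
s = 9: P(9, 2) = 9 and P(9, 3) = 24; 21 is not s-gonal.
s = 10: P(10, 2) = 10 and P(10, 3) = 27; 21 is not s-gonal.
Hits: s ∈ {3, 8} → 2.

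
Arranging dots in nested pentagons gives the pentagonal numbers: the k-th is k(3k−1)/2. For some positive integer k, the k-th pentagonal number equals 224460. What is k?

Set n(3n−1)/2 = 224460, giving 3n² − n − 448920 = 0.
The discriminant is 1 + 24·224460 = 5387041, and √5387041 = 2321.
So n = (1 + 2321) / 6 = 2322/6 = 387.
Check: 387·(3·387 − 1)/2 = 224460. ✓

387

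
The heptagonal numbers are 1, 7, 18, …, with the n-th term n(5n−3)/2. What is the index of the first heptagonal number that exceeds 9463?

62

Solve n(5n−3)/2 > 9463 for integer n.
The largest n with value ≤ 9463 is 61 (since 9211 ≤ 9463 < 9517), so the first above is n = 62, value 9517.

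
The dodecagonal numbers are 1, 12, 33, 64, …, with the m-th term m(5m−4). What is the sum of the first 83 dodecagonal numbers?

Σ i(5i−4) = 5Σi² − 4Σi over i = 1..83.
Σi = 3486 and Σi² = 194054.
5·194054 − 4·3486 = 956326.

956326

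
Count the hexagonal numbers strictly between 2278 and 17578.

The n-th hexagonal number is n(2n−1).
Smallest index with value > 2278: n = 35 (giving 2415).
Largest index with value < 17578: n = 93 (giving 17205).
Indices 35 through 93: 59 terms.

59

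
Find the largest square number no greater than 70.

Solve n² ≤ 70 for integer n.
n = 8 gives 64 ≤ 70, while n = 9 gives 81 > 70; so the answer is 64.

64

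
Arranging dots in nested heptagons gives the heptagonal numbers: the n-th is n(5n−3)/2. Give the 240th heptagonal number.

143640

The 240th heptagonal number is n(5n−3)/2 with n = 240.
240·(5·240 − 3)/2 = 240·1197/2 = 143640.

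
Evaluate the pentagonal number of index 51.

3876

The 51st pentagonal number is n(3n−1)/2 with n = 51.
51·(3·51 − 1)/2 = 51·152/2 = 51·76 = 3876.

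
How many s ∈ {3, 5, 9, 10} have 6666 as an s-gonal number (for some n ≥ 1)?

s = 3: P(3, 114) = 6555 and P(3, 115) = 6670; 6666 is not s-gonal.
s = 5: P(5, 66) = 6501 and P(5, 67) = 6700; 6666 is not s-gonal.
s = 9: P(9, 44) = 6666. ✓
s = 10: P(10, 41) = 6601 and P(10, 42) = 6930; 6666 is not s-gonal.
Hits: s ∈ {9} → 1.

1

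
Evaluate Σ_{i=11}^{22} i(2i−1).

Σ i(2i−1) = 2Σi² − Σi over i = 11..22.
Σi = 253 − 55 = 198 and Σi² = 3795 − 385 = 3410.
2·3410 − 1·198 = 6622.

6622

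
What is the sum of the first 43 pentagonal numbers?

40678

Σ i(3i−1)/2 = (3Σi² − Σi) / 2 over i = 1..43.
Σi = 946 and Σi² = 27434.
(3·27434 − 1·946) / 2 = 81356/2 = 40678.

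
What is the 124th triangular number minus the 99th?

124·125/2 = 7750 and 99·100/2 = 4950.
Difference: 7750 − 4950 = 2800.

2800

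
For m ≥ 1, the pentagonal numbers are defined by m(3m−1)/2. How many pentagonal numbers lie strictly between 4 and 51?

4

The n-th pentagonal number is n(3n−1)/2.
Smallest index with value > 4: n = 2 (giving 5).
Largest index with value < 51: n = 5 (giving 35).
Indices 2 through 5: 4 terms.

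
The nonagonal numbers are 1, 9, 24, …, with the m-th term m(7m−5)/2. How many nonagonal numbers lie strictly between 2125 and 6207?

The n-th nonagonal number is n(7n−5)/2.
Smallest index with value > 2125: n = 26 (giving 2301).
Largest index with value < 6207: n = 42 (giving 6069).
Indices 26 through 42: 17 terms.

17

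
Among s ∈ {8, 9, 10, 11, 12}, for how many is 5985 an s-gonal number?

s = 8: P(8, 45) = 5985. ✓
s = 9: P(9, 41) = 5781 and P(9, 42) = 6069; 5985 is not s-gonal.
s = 10: P(10, 39) = 5967 and P(10, 40) = 6280; 5985 is not s-gonal.
s = 11: P(11, 36) = 5706 and P(11, 37) = 6031; 5985 is not s-gonal.
s = 12: P(12, 35) = 5985. ✓
Hits: s ∈ {8, 12} → 2.

2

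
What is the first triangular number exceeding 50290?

Solve n(n+1)/2 > 50290 for integer n.
The largest n with value ≤ 50290 is 316 (since 50086 ≤ 50290 < 50403), so the first above is n = 317, value 50403.

50403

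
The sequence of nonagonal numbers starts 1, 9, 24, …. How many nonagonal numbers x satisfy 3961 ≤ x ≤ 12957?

The n-th nonagonal number is n(7n−5)/2.
Smallest index with value ≥ 3961: n = 34 (giving 3961).
Largest index with value ≤ 12957: n = 61 (giving 12871).
Indices 34 through 61: 28 terms.

28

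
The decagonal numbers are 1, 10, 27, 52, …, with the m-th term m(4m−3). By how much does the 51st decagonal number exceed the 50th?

401

Consecutive decagonal numbers differ by 8n − 7: here 8·51 − 7 = 401.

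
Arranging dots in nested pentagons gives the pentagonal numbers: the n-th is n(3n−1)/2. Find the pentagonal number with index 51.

3876

The 51st pentagonal number is n(3n−1)/2 with n = 51.
51·(3·51 − 1)/2 = 51·152/2 = 51·76 = 3876.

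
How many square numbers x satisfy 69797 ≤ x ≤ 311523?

The n-th square number is n².
Smallest index with value ≥ 69797: n = 265 (giving 70225).
Largest index with value ≤ 311523: n = 558 (giving 311364).
Indices 265 through 558: 294 terms.

294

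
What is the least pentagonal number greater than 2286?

2380

Solve n(3n−1)/2 > 2286 for integer n.
The largest n with value ≤ 2286 is 39 (since 2262 ≤ 2286 < 2380), so the first above is n = 40, value 2380.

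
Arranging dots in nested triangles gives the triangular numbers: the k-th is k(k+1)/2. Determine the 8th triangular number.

36

The 8th triangular number is n(n+1)/2 with n = 8.
8·9/2 = 72/2 = 36.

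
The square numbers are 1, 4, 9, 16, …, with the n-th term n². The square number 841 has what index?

We need n² = 841, so n = √841 = 29.

29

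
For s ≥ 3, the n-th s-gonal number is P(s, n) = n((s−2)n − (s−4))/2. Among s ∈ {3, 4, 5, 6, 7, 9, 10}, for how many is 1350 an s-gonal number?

1

s = 3: P(3, 51) = 1326 and P(3, 52) = 1378; 1350 is not s-gonal.
s = 4: P(4, 36) = 1296 and P(4, 37) = 1369; 1350 is not s-gonal.
s = 5: P(5, 30) = 1335 and P(5, 31) = 1426; 1350 is not s-gonal.
s = 6: P(6, 26) = 1326 and P(6, 27) = 1431; 1350 is not s-gonal.
s = 7: P(7, 23) = 1288 and P(7, 24) = 1404; 1350 is not s-gonal.
s = 9: P(9, 20) = 1350. ✓
s = 10: P(10, 18) = 1242 and P(10, 19) = 1387; 1350 is not s-gonal.
Hits: s ∈ {9} → 1.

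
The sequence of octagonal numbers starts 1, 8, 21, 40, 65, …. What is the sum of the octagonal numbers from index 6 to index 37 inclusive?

51184

Σ i(3i−2) = 3Σi² − 2Σi over i = 6..37.
Σi = 703 − 15 = 688 and Σi² = 17575 − 55 = 17520.
3·17520 − 2·688 = 51184.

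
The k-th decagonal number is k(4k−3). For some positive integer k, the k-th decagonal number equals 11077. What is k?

Set n(4n−3) = 11077, giving 4n² − 3n − 11077 = 0.
The discriminant is 9 + 16·11077 = 177241, and √177241 = 421.
So n = (3 + 421) / 8 = 424/8 = 53.

53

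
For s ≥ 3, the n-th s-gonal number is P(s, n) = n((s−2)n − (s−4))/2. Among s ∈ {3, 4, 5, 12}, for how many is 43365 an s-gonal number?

s = 3: P(3, 294) = 43365. ✓
s = 4: P(4, 208) = 43264 and P(4, 209) = 43681; 43365 is not s-gonal.
s = 5: P(5, 170) = 43265 and P(5, 171) = 43776; 43365 is not s-gonal.
s = 12: P(12, 93) = 42873 and P(12, 94) = 43804; 43365 is not s-gonal.
Hits: s ∈ {3} → 1.

1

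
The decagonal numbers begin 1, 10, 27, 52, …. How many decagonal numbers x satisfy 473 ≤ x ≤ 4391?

The n-th decagonal number is n(4n−3).
Smallest index with value ≥ 473: n = 12 (giving 540).
Largest index with value ≤ 4391: n = 33 (giving 4257).
Indices 12 through 33: 22 terms.

22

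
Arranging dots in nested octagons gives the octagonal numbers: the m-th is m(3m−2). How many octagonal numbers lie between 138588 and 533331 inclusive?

The n-th octagonal number is n(3n−2).
Smallest index with value ≥ 138588: n = 216 (giving 139536).
Largest index with value ≤ 533331: n = 421 (giving 530881).
Indices 216 through 421: 206 terms.

206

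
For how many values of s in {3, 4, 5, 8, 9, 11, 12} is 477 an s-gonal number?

1

s = 3: P(3, 30) = 465 and P(3, 31) = 496; 477 is not s-gonal.
s = 4: P(4, 21) = 441 and P(4, 22) = 484; 477 is not s-gonal.
s = 5: P(5, 18) = 477. ✓
s = 8: P(8, 12) = 408 and P(8, 13) = 481; 477 is not s-gonal.
s = 9: P(9, 12) = 474 and P(9, 13) = 559; 477 is not s-gonal.
s = 11: P(11, 10) = 415 and P(11, 11) = 506; 477 is not s-gonal.
s = 12: P(12, 10) = 460 and P(12, 11) = 561; 477 is not s-gonal.
Hits: s ∈ {5} → 1.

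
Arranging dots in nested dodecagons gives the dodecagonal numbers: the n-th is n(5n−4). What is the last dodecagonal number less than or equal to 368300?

Solve n(5n−4) ≤ 368300 for integer n.
n = 271 gives 366121 ≤ 368300, while n = 272 gives 368832 > 368300; so the answer is 366121.

366121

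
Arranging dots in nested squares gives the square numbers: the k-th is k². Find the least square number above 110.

Solve n² > 110 for integer n.
The largest n with value ≤ 110 is 10 (since 100 ≤ 110 < 121), so the first above is n = 11, value 121.

121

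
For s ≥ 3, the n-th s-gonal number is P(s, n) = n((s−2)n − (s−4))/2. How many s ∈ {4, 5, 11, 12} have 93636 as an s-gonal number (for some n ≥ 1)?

1

s = 4: P(4, 306) = 93636. ✓
s = 5: P(5, 250) = 93625 and P(5, 251) = 94376; 93636 is not s-gonal.
s = 11: P(11, 144) = 92808 and P(11, 145) = 94105; 93636 is not s-gonal.
s = 12: P(12, 137) = 93297 and P(12, 138) = 94668; 93636 is not s-gonal.
Hits: s ∈ {4} → 1.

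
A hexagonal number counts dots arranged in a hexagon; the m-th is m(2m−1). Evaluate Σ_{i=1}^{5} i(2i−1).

95

Σ i(2i−1) = 2Σi² − Σi over i = 1..5.
Σi = 15 and Σi² = 55.
2·55 − 1·15 = 95.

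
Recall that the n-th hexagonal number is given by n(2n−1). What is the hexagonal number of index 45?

4005

45·(2·45 − 1) = 45·89 = 4005.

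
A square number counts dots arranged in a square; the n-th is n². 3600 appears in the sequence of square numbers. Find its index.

We need n² = 3600, so n = √3600 = 60.

60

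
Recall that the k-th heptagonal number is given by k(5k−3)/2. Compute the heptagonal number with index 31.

2356

The 31st heptagonal number is n(5n−3)/2 with n = 31.
31·(5·31 − 3)/2 = 31·152/2 = 31·76 = 2356.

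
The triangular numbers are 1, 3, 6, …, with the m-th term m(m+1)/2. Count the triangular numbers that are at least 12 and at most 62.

The n-th triangular number is n(n+1)/2.
Smallest index with value ≥ 12: n = 5 (giving 15).
Largest index with value ≤ 62: n = 10 (giving 55).
Indices 5 through 10: 6 terms.

6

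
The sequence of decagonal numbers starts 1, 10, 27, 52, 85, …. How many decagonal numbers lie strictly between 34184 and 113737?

76

The n-th decagonal number is n(4n−3).
Smallest index with value > 34184: n = 93 (giving 34317).
Largest index with value < 113737: n = 168 (giving 112392).
Indices 93 through 168: 76 terms.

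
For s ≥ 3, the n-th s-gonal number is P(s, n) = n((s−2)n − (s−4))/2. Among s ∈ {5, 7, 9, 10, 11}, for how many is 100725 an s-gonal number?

s = 5: P(5, 259) = 100492 and P(5, 260) = 101270; 100725 is not s-gonal.
s = 7: P(7, 201) = 100701 and P(7, 202) = 101707; 100725 is not s-gonal.
s = 9: P(9, 170) = 100725. ✓
s = 10: P(10, 159) = 100647 and P(10, 160) = 101920; 100725 is not s-gonal.
s = 11: P(11, 150) = 100725. ✓
Hits: s ∈ {9, 11} → 2.

2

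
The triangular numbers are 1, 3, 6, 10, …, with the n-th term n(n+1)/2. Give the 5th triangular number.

The 5th triangular number is n(n+1)/2 with n = 5.
5·6/2 = 30/2 = 15.

15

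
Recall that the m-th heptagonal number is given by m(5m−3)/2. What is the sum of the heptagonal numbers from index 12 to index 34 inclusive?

Σ i(5i−3)/2 = (5Σi² − 3Σi) / 2 over i = 12..34.
Σi = 595 − 66 = 529 and Σi² = 13685 − 506 = 13179.
(5·13179 − 3·529) / 2 = 64308/2 = 32154.

32154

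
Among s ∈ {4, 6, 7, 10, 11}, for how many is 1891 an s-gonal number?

1

s = 4: P(4, 43) = 1849 and P(4, 44) = 1936; 1891 is not s-gonal.
s = 6: P(6, 31) = 1891. ✓
s = 7: P(7, 27) = 1782 and P(7, 28) = 1918; 1891 is not s-gonal.
s = 10: P(10, 22) = 1870 and P(10, 23) = 2047; 1891 is not s-gonal.
s = 11: P(11, 20) = 1730 and P(11, 21) = 1911; 1891 is not s-gonal.
Hits: s ∈ {6} → 1.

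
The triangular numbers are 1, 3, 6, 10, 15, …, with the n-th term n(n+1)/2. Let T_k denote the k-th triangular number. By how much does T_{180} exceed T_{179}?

Consecutive triangular numbers differ by n: T_{180} − T_{179} = 180.

180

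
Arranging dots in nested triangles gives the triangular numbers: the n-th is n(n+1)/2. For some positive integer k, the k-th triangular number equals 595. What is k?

Set n(n+1)/2 = 595, giving n² + n − 1190 = 0.
So n = (-1 + 69) / 2 = 68/2 = 34.

34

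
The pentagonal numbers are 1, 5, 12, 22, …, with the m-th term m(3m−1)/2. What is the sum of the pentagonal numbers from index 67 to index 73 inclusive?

51247

Σ i(3i−1)/2 = (3Σi² − Σi) / 2 over i = 67..73.
Σi = 2701 − 2211 = 490 and Σi² = 132349 − 98021 = 34328.
(3·34328 − 1·490) / 2 = 102494/2 = 51247.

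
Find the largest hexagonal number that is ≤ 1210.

1128

Solve n(2n−1) ≤ 1210 for integer n.
n = 24 gives 1128 ≤ 1210, while n = 25 gives 1225 > 1210; so the answer is 1128.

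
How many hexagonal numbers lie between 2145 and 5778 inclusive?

22

The n-th hexagonal number is n(2n−1).
Smallest index with value ≥ 2145: n = 33 (giving 2145).
Largest index with value ≤ 5778: n = 54 (giving 5778).
Indices 33 through 54: 22 terms.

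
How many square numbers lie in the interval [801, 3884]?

The n-th square number is n².
Smallest index with value ≥ 801: n = 29 (giving 841).
Largest index with value ≤ 3884: n = 62 (giving 3844).
Indices 29 through 62: 34 terms.

34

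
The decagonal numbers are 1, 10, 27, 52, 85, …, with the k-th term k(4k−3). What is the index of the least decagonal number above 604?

13

Solve n(4n−3) > 604 for integer n.
The largest n with value ≤ 604 is 12 (since 540 ≤ 604 < 637), so the first above is n = 13, value 637.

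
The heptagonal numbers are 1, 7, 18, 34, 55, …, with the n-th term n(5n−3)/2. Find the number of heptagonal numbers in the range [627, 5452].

The n-th heptagonal number is n(5n−3)/2.
Smallest index with value ≥ 627: n = 17 (giving 697).
Largest index with value ≤ 5452: n = 47 (giving 5452).
Indices 17 through 47: 31 terms.

31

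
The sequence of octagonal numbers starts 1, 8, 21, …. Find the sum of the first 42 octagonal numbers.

74949

Σ i(3i−2) = 3Σi² − 2Σi over i = 1..42.
Σi = 903 and Σi² = 25585.
3·25585 − 2·903 = 74949.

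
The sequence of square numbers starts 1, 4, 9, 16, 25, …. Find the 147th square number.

21609

147² = 21609.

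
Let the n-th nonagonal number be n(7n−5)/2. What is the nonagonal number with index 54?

10071

The 54th nonagonal number is n(7n−5)/2 with n = 54.
54·(7·54 − 5)/2 = 54·373/2 = 10071.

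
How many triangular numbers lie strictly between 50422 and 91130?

The n-th triangular number is n(n+1)/2.
Smallest index with value > 50422: n = 318 (giving 50721).
Largest index with value < 91130: n = 426 (giving 90951).
Indices 318 through 426: 109 terms.

109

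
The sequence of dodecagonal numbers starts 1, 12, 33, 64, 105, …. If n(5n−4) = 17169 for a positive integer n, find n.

59

Set n(5n−4) = 17169, giving 5n² − 4n − 17169 = 0.
The discriminant is 16 + 20·17169 = 343396, and √343396 = 586.
So n = (4 + 586) / 10 = 590/10 = 59.
Check: 59·(5·59 − 4) = 17169. ✓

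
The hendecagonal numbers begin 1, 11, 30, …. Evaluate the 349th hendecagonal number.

546883

The 349th hendecagonal number is n(9n−7)/2 with n = 349.
349·(9·349 − 7)/2 = 349·3134/2 = 349·1567 = 546883.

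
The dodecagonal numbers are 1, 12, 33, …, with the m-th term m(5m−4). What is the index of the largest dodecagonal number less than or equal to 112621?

Solve n(5n−4) ≤ 112621 for integer n.
n = 150 gives 111900 ≤ 112621, while n = 151 gives 113401 > 112621; so the answer is index 150.

150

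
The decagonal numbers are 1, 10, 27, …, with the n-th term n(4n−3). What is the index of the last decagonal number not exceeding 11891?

54

Solve n(4n−3) ≤ 11891 for integer n.
n = 54 gives 11502 ≤ 11891, while n = 55 gives 11935 > 11891; so the answer is index 54.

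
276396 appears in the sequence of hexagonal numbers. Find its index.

372

Set n(2n−1) = 276396, giving 2n² − n − 276396 = 0.
The discriminant is 1 + 8·276396 = 2211169, and √2211169 = 1487.
So n = (1 + 1487) / 4 = 1488/4 = 372.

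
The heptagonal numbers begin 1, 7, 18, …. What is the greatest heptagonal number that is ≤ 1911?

1782

Solve n(5n−3)/2 ≤ 1911 for integer n.
n = 27 gives 1782 ≤ 1911, while n = 28 gives 1918 > 1911; so the answer is 1782.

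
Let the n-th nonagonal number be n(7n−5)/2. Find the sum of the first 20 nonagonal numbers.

9520

Σ i(7i−5)/2 = (7Σi² − 5Σi) / 2 over i = 1..20.
Σi = 210 and Σi² = 2870.
(7·2870 − 5·210) / 2 = 19040/2 = 9520.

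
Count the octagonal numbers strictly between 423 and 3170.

20

The n-th octagonal number is n(3n−2).
Smallest index with value > 423: n = 13 (giving 481).
Largest index with value < 3170: n = 32 (giving 3008).
Indices 13 through 32: 20 terms.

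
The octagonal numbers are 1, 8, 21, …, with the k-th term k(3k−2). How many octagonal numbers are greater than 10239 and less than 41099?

The n-th octagonal number is n(3n−2).
Smallest index with value > 10239: n = 59 (giving 10325).
Largest index with value < 41099: n = 117 (giving 40833).
Indices 59 through 117: 59 terms.

59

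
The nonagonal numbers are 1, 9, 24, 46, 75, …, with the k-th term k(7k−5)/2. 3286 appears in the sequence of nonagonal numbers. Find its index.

31

Set n(7n−5)/2 = 3286, giving 7n² − 5n − 6572 = 0.
So n = (5 + 429) / 14 = 434/14 = 31.
Check: 31·(7·31 − 5)/2 = 3286. ✓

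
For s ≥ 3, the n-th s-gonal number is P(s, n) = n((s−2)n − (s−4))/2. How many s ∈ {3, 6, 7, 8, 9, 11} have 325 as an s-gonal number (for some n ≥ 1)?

3

s = 3: P(3, 25) = 325. ✓
s = 6: P(6, 13) = 325. ✓
s = 7: P(7, 11) = 286 and P(7, 12) = 342; 325 is not s-gonal.
s = 8: P(8, 10) = 280 and P(8, 11) = 341; 325 is not s-gonal.
s = 9: P(9, 10) = 325. ✓
s = 11: P(11, 8) = 260 and P(11, 9) = 333; 325 is not s-gonal.
Hits: s ∈ {3, 6, 9} → 3.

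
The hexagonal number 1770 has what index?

30

Set n(2n−1) = 1770, giving 2n² − n − 1770 = 0.
The discriminant is 1 + 8·1770 = 14161, and √14161 = 119.
So n = (1 + 119) / 4 = 120/4 = 30.
Check: 30·(2·30 − 1) = 1770. ✓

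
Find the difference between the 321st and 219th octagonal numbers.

321·(3·321 − 2) = 308481 and 219·(3·219 − 2) = 143445.
Difference: 308481 − 143445 = 165036.

165036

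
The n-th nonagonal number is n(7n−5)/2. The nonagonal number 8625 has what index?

50

Set n(7n−5)/2 = 8625, giving 7n² − 5n − 17250 = 0.
So n = (5 + 695) / 14 = 700/14 = 50.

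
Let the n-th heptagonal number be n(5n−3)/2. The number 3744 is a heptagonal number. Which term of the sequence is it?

Set n(5n−3)/2 = 3744, giving 5n² − 3n − 7488 = 0.
The discriminant is 9 + 40·3744 = 149769, and √149769 = 387.
So n = (3 + 387) / 10 = 390/10 = 39.

39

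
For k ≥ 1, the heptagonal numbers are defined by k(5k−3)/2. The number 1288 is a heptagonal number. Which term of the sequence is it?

23

Set n(5n−3)/2 = 1288, giving 5n² − 3n − 2576 = 0.
The discriminant is 9 + 40·1288 = 51529, and √51529 = 227.
So n = (3 + 227) / 10 = 230/10 = 23.
Check: 23·(5·23 − 3)/2 = 1288. ✓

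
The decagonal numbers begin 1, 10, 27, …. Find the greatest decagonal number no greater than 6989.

Solve n(4n−3) ≤ 6989 for integer n.
n = 42 gives 6930 ≤ 6989, while n = 43 gives 7267 > 6989; so the answer is 6930.

6930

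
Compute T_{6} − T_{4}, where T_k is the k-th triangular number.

6·7/2 = 21 and 4·5/2 = 10.
Difference: 21 − 10 = 11.

11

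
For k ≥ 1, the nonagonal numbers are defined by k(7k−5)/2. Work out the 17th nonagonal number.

969

The 17th nonagonal number is n(7n−5)/2 with n = 17.
17·(7·17 − 5)/2 = 17·114/2 = 17·57 = 969.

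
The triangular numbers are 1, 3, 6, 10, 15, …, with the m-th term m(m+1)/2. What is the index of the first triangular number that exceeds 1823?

Solve n(n+1)/2 > 1823 for integer n.
The largest n with value ≤ 1823 is 59 (since 1770 ≤ 1823 < 1830), so the first above is n = 60, value 1830.

60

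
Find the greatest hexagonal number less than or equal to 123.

120

Solve n(2n−1) ≤ 123 for integer n.
n = 8 gives 120 ≤ 123, while n = 9 gives 153 > 123; so the answer is 120.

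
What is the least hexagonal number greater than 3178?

Solve n(2n−1) > 3178 for integer n.
The largest n with value ≤ 3178 is 40 (since 3160 ≤ 3178 < 3321), so the first above is n = 41, value 3321.

3321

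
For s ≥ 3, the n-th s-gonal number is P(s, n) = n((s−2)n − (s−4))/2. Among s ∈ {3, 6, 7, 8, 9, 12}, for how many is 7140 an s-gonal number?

2

s = 3: P(3, 119) = 7140. ✓
s = 6: P(6, 60) = 7140. ✓
s = 7: P(7, 53) = 6943 and P(7, 54) = 7209; 7140 is not s-gonal.
s = 8: P(8, 49) = 7105 and P(8, 50) = 7400; 7140 is not s-gonal.
s = 9: P(9, 45) = 6975 and P(9, 46) = 7291; 7140 is not s-gonal.
s = 12: P(12, 38) = 7068 and P(12, 39) = 7449; 7140 is not s-gonal.
Hits: s ∈ {3, 6} → 2.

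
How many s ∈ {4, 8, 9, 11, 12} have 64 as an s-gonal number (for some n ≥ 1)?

2

s = 4: P(4, 8) = 64. ✓
s = 8: P(8, 4) = 40 and P(8, 5) = 65; 64 is not s-gonal.
s = 9: P(9, 4) = 46 and P(9, 5) = 75; 64 is not s-gonal.
s = 11: P(11, 4) = 58 and P(11, 5) = 95; 64 is not s-gonal.
s = 12: P(12, 4) = 64. ✓
Hits: s ∈ {4, 12} → 2.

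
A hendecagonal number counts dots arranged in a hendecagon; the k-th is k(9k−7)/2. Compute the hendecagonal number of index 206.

The 206th hendecagonal number is n(9n−7)/2 with n = 206.
206·(9·206 − 7)/2 = 206·1847/2 = 190241.

190241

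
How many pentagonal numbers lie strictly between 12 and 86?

The n-th pentagonal number is n(3n−1)/2.
Smallest index with value > 12: n = 4 (giving 22).
Largest index with value < 86: n = 7 (giving 70).
Indices 4 through 7: 4 terms.

4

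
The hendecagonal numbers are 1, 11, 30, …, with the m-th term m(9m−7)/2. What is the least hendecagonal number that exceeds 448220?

Solve n(9n−7)/2 > 448220 for integer n.
The largest n with value ≤ 448220 is 315 (since 445410 ≤ 448220 < 448246), so the first above is n = 316, value 448246.

448246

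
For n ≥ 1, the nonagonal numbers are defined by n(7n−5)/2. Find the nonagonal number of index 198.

136719

The 198th nonagonal number is n(7n−5)/2 with n = 198.
198·(7·198 − 5)/2 = 198·1381/2 = 136719.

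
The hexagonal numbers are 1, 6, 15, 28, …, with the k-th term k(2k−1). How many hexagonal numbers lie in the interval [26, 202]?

7

The n-th hexagonal number is n(2n−1).
Smallest index with value ≥ 26: n = 4 (giving 28).
Largest index with value ≤ 202: n = 10 (giving 190).
Indices 4 through 10: 7 terms.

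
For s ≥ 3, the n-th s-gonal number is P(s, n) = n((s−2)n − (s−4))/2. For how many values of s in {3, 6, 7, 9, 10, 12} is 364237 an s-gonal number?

1

s = 3: P(3, 853) = 364231 and P(3, 854) = 365085; 364237 is not s-gonal.
s = 6: P(6, 427) = 364231 and P(6, 428) = 365940; 364237 is not s-gonal.
s = 7: P(7, 382) = 364237. ✓
s = 9: P(9, 322) = 362089 and P(9, 323) = 364344; 364237 is not s-gonal.
s = 10: P(10, 302) = 363910 and P(10, 303) = 366327; 364237 is not s-gonal.
s = 12: P(12, 270) = 363420 and P(12, 271) = 366121; 364237 is not s-gonal.
Hits: s ∈ {7} → 1.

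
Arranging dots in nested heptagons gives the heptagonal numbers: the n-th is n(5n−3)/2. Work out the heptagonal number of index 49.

49·(5·49 − 3)/2 = 49·242/2 = 49·121 = 5929.

5929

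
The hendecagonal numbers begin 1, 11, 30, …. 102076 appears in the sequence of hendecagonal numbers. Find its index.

151

Set n(9n−7)/2 = 102076, giving 9n² − 7n − 204152 = 0.
The discriminant is 49 + 72·102076 = 7349521, and √7349521 = 2711.
So n = (7 + 2711) / 18 = 2718/18 = 151.
Check: 151·(9·151 − 7)/2 = 102076. ✓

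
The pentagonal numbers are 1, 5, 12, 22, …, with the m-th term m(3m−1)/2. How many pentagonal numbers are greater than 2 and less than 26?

3

The n-th pentagonal number is n(3n−1)/2.
Smallest index with value > 2: n = 2 (giving 5).
Largest index with value < 26: n = 4 (giving 22).
Indices 2 through 4: 3 terms.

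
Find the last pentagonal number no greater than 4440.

4347

Solve n(3n−1)/2 ≤ 4440 for integer n.
n = 54 gives 4347 ≤ 4440, while n = 55 gives 4510 > 4440; so the answer is 4347.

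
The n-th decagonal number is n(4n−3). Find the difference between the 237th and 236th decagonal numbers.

Consecutive decagonal numbers differ by 8n − 7: here 8·237 − 7 = 1889.

1889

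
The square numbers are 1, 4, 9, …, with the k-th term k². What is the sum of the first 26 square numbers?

6201

Σ_{i=1}^{26} i² = 26·27·53/6 = 6201.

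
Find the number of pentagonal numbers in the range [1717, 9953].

48

The n-th pentagonal number is n(3n−1)/2.
Smallest index with value ≥ 1717: n = 34 (giving 1717).
Largest index with value ≤ 9953: n = 81 (giving 9801).
Indices 34 through 81: 48 terms.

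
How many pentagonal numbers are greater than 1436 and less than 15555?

70

The n-th pentagonal number is n(3n−1)/2.
Smallest index with value > 1436: n = 32 (giving 1520).
Largest index with value < 15555: n = 101 (giving 15251).
Indices 32 through 101: 70 terms.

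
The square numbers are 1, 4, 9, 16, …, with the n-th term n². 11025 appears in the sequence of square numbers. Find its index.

We need n² = 11025, so n = √11025 = 105.
Check: 105² = 11025. ✓

105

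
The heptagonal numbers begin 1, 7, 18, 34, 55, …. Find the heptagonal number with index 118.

The 118th heptagonal number is n(5n−3)/2 with n = 118.
118·(5·118 − 3)/2 = 118·587/2 = 34633.

34633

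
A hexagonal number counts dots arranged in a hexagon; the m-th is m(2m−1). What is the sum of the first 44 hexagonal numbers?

57750

Σ i(2i−1) = 2Σi² − Σi over i = 1..44.
Σi = 990 and Σi² = 29370.
2·29370 − 1·990 = 57750.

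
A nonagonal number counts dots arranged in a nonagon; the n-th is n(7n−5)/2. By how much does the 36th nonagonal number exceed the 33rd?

36·(7·36 − 5)/2 = 4446 and 33·(7·33 − 5)/2 = 3729.
Difference: 4446 − 3729 = 717.

717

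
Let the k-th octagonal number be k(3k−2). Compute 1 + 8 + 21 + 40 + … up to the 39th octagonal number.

60060

Σ i(3i−2) = 3Σi² − 2Σi over i = 1..39.
Σi = 780 and Σi² = 20540.
3·20540 − 2·780 = 60060.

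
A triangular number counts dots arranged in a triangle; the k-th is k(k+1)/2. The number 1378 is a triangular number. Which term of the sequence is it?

Set n(n+1)/2 = 1378, giving n² + n − 2756 = 0.
The discriminant is 1 + 8·1378 = 11025, and √11025 = 105.
So n = (-1 + 105) / 2 = 104/2 = 52.

52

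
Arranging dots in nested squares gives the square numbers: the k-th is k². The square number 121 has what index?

11

We need n² = 121, so n = √121 = 11.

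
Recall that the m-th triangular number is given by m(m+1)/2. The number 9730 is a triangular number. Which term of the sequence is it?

139

Set n(n+1)/2 = 9730, giving n² + n − 19460 = 0.
The discriminant is 1 + 8·9730 = 77841, and √77841 = 279.
So n = (-1 + 279) / 2 = 278/2 = 139.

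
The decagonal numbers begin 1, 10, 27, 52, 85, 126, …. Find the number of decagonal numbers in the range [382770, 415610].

The n-th decagonal number is n(4n−3).
Smallest index with value ≥ 382770: n = 310 (giving 383470).
Largest index with value ≤ 415610: n = 322 (giving 413770).
Indices 310 through 322: 13 terms.

13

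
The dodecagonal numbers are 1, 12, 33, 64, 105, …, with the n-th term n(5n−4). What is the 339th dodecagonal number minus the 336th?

339·(5·339 − 4) = 573249 and 336·(5·336 − 4) = 563136.
Difference: 573249 − 563136 = 10113.

10113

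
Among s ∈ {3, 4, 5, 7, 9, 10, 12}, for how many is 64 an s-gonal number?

s = 3: P(3, 10) = 55 and P(3, 11) = 66; 64 is not s-gonal.
s = 4: P(4, 8) = 64. ✓
s = 5: P(5, 6) = 51 and P(5, 7) = 70; 64 is not s-gonal.
s = 7: P(7, 5) = 55 and P(7, 6) = 81; 64 is not s-gonal.
s = 9: P(9, 4) = 46 and P(9, 5) = 75; 64 is not s-gonal.
s = 10: P(10, 4) = 52 and P(10, 5) = 85; 64 is not s-gonal.
s = 12: P(12, 4) = 64. ✓
Hits: s ∈ {4, 12} → 2.

2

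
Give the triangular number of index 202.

The 202nd triangular number is n(n+1)/2 with n = 202.
202·203/2 = 41006/2 = 20503.

20503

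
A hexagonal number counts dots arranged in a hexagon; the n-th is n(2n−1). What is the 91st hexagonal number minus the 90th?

Consecutive hexagonal numbers differ by 4n − 3: here 4·91 − 3 = 361.

361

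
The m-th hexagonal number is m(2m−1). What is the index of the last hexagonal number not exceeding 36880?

136

Solve n(2n−1) ≤ 36880 for integer n.
n = 136 gives 36856 ≤ 36880, while n = 137 gives 37401 > 36880; so the answer is index 136.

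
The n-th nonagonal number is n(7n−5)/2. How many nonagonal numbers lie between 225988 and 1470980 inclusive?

The n-th nonagonal number is n(7n−5)/2.
Smallest index with value ≥ 225988: n = 255 (giving 226950).
Largest index with value ≤ 1470980: n = 648 (giving 1468044).
Indices 255 through 648: 394 terms.

394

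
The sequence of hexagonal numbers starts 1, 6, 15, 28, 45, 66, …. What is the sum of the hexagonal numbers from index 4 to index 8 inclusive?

Σ i(2i−1) = 2Σi² − Σi over i = 4..8.
Σi = 36 − 6 = 30 and Σi² = 204 − 14 = 190.
2·190 − 1·30 = 350.

350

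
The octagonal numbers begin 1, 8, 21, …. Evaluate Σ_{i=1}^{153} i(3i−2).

3593205

Σ i(3i−2) = 3Σi² − 2Σi over i = 1..153.
Σi = 11781 and Σi² = 1205589.
3·1205589 − 2·11781 = 3593205.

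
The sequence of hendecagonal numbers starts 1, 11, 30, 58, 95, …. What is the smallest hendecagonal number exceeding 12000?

12455

Solve n(9n−7)/2 > 12000 for integer n.
The largest n with value ≤ 12000 is 52 (since 11986 ≤ 12000 < 12455), so the first above is n = 53, value 12455.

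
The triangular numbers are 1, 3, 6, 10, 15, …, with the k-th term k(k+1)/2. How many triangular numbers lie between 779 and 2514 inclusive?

32

The n-th triangular number is n(n+1)/2.
Smallest index with value ≥ 779: n = 39 (giving 780).
Largest index with value ≤ 2514: n = 70 (giving 2485).
Indices 39 through 70: 32 terms.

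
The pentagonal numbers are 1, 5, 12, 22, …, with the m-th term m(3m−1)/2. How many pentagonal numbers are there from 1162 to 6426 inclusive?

38

The n-th pentagonal number is n(3n−1)/2.
Smallest index with value ≥ 1162: n = 28 (giving 1162).
Largest index with value ≤ 6426: n = 65 (giving 6305).
Indices 28 through 65: 38 terms.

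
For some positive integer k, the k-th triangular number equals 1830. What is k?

Set n(n+1)/2 = 1830, giving n² + n − 3660 = 0.
The discriminant is 1 + 8·1830 = 14641, and √14641 = 121.
So n = (-1 + 121) / 2 = 120/2 = 60.

60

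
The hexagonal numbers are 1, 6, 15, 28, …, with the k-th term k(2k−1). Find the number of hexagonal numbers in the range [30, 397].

The n-th hexagonal number is n(2n−1).
Smallest index with value ≥ 30: n = 5 (giving 45).
Largest index with value ≤ 397: n = 14 (giving 378).
Indices 5 through 14: 10 terms.

10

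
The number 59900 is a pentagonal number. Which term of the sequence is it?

Set n(3n−1)/2 = 59900, giving 3n² − n − 119800 = 0.
The discriminant is 1 + 24·59900 = 1437601, and √1437601 = 1199.
So n = (1 + 1199) / 6 = 1200/6 = 200.

200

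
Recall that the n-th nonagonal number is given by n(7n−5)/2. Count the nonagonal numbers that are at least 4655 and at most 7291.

10

The n-th nonagonal number is n(7n−5)/2.
Smallest index with value ≥ 4655: n = 37 (giving 4699).
Largest index with value ≤ 7291: n = 46 (giving 7291).
Indices 37 through 46: 10 terms.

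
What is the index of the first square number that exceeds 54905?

235

Solve n² > 54905 for integer n.
The largest n with value ≤ 54905 is 234 (since 54756 ≤ 54905 < 55225), so the first above is n = 235, value 55225.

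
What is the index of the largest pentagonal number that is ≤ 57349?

Solve n(3n−1)/2 ≤ 57349 for integer n.
n = 195 gives 56940 ≤ 57349, while n = 196 gives 57526 > 57349; so the answer is index 195.

195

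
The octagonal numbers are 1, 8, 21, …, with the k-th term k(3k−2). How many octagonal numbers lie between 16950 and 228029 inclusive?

201

The n-th octagonal number is n(3n−2).
Smallest index with value ≥ 16950: n = 76 (giving 17176).
Largest index with value ≤ 228029: n = 276 (giving 227976).
Indices 76 through 276: 201 terms.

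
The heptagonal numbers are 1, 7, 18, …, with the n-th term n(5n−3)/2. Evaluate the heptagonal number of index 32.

The 32nd heptagonal number is n(5n−3)/2 with n = 32.
32·(5·32 − 3)/2 = 32·157/2 = 2512.

2512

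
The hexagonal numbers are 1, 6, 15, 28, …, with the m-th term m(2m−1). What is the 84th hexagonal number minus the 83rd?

Consecutive hexagonal numbers differ by 4n − 3: here 4·84 − 3 = 333.

333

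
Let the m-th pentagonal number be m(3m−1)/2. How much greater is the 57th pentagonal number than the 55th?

57·(3·57 − 1)/2 = 4845 and 55·(3·55 − 1)/2 = 4510.
Difference: 4845 − 4510 = 335.

335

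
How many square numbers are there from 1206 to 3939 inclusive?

28

The n-th square number is n².
Smallest index with value ≥ 1206: n = 35 (giving 1225).
Largest index with value ≤ 3939: n = 62 (giving 3844).
Indices 35 through 62: 28 terms.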